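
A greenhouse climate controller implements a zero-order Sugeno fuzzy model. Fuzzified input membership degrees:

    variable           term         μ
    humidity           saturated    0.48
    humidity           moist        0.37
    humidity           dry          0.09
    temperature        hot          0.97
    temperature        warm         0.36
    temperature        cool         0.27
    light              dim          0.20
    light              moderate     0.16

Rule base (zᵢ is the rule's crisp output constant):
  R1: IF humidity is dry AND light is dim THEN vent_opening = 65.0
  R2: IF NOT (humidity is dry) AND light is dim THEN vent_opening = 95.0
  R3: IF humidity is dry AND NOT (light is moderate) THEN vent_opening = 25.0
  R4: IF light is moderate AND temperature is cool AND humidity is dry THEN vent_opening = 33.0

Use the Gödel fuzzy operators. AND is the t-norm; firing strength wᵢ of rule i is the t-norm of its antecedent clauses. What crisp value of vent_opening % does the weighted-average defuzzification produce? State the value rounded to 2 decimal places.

R1 (z=65.0): dry=0.09, dim=0.20; AND[min(a, b)] → w = 0.09
R2 (z=95.0): ¬dry=1−0.09=0.91, dim=0.20; AND[min(a, b)] → w = 0.20
R3 (z=25.0): dry=0.09, ¬moderate=1−0.16=0.84; AND[min(a, b)] → w = 0.09
R4 (z=33.0): moderate=0.16, cool=0.27, dry=0.09; AND[min(a, b)] → w = 0.09
Weighted average = (0.09·65.0 + 0.20·95.0 + 0.09·25.0 + 0.09·33.0) / (0.09 + 0.20 + 0.09 + 0.09)
  = 30.0700 / 0.4700 = 63.98

63.98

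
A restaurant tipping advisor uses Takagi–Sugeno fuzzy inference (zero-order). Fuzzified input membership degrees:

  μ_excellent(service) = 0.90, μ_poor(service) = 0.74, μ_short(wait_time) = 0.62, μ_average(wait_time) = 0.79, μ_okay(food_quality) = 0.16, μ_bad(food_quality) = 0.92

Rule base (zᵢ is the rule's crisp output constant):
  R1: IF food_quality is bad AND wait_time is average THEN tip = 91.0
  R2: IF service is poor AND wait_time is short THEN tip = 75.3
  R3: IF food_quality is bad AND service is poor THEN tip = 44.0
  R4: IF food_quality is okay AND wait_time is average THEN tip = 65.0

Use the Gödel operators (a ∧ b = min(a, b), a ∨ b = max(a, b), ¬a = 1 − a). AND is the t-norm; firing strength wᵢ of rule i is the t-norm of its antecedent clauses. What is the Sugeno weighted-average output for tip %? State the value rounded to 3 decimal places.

69.929

R1 (z=91.0): bad=0.92, average=0.79; AND[min(a, b)] → w = 0.79
R2 (z=75.3): poor=0.74, short=0.62; AND[min(a, b)] → w = 0.62
R3 (z=44.0): bad=0.92, poor=0.74; AND[min(a, b)] → w = 0.74
R4 (z=65.0): okay=0.16, average=0.79; AND[min(a, b)] → w = 0.16
Weighted average = (0.79·91.0 + 0.62·75.3 + 0.74·44.0 + 0.16·65.0) / (0.79 + 0.62 + 0.74 + 0.16)
  = 161.5360 / 2.3100 = 69.929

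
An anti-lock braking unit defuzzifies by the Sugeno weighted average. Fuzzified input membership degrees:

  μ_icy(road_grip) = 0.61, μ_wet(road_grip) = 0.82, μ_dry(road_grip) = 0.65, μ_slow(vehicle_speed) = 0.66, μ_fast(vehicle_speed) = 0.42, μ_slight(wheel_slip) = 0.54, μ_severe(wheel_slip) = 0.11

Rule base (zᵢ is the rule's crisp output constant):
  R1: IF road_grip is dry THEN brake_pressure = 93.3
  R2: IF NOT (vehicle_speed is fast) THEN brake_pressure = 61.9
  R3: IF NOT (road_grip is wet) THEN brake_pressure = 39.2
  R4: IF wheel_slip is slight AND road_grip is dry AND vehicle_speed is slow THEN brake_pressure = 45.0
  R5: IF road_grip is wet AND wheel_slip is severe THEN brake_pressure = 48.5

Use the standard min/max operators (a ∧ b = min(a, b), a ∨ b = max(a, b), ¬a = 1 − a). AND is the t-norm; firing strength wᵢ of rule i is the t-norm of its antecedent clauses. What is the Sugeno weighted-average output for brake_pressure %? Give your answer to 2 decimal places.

R1 (z=93.3): dry=0.65 → w = 0.65
R2 (z=61.9): ¬fast=1−0.42=0.58 → w = 0.58
R3 (z=39.2): ¬wet=1−0.82=0.18 → w = 0.18
R4 (z=45.0): slight=0.54, dry=0.65, slow=0.66; AND[min(a, b)] → w = 0.54
R5 (z=48.5): wet=0.82, severe=0.11; AND[min(a, b)] → w = 0.11
Weighted average = (0.65·93.3 + 0.58·61.9 + 0.18·39.2 + 0.54·45.0 + 0.11·48.5) / (0.65 + 0.58 + 0.18 + 0.54 + 0.11)
  = 133.2380 / 2.0600 = 64.68

64.68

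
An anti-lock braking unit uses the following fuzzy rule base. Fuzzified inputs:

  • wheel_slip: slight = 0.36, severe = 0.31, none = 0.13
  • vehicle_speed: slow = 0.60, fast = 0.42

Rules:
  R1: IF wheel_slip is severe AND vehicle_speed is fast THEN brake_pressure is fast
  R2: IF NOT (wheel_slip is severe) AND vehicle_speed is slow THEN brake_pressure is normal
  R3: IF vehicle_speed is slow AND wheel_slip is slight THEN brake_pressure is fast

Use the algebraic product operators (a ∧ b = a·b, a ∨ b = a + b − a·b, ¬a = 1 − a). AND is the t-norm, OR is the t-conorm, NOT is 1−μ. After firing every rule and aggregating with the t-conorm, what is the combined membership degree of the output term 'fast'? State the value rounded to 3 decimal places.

0.318

R1: severe=0.31, fast=0.42; AND[a·b] → w = 0.1302
R2: ¬severe=1−0.31=0.69, slow=0.60; AND[a·b] → w = 0.4140
R3: slow=0.60, slight=0.36; AND[a·b] → w = 0.2160
Rules with consequent 'fast': {R1, R3} → strengths 0.1302, 0.2160
Aggregate via t-conorm [a + b − a·b]: 0.3181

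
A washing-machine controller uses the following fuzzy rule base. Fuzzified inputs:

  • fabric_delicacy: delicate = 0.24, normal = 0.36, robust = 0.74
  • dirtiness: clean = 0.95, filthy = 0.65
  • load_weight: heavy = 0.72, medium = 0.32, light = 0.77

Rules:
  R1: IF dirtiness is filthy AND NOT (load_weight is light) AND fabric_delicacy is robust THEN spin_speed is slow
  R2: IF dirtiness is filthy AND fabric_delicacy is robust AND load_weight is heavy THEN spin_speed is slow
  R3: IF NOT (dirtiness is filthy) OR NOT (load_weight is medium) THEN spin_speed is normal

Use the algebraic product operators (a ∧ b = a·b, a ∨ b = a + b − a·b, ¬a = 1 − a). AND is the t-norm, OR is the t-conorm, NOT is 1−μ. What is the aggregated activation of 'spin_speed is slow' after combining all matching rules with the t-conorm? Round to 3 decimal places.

0.419

R1: filthy=0.65, ¬light=1−0.77=0.23, robust=0.74; AND[a·b] → w = 0.1106
R2: filthy=0.65, robust=0.74, heavy=0.72; AND[a·b] → w = 0.3463
R3: ¬filthy=1−0.65=0.35, ¬medium=1−0.32=0.68; OR[a + b − a·b] → w = 0.7920
Rules with consequent 'slow': {R1, R2} → strengths 0.1106, 0.3463
Aggregate via t-conorm [a + b − a·b]: 0.4186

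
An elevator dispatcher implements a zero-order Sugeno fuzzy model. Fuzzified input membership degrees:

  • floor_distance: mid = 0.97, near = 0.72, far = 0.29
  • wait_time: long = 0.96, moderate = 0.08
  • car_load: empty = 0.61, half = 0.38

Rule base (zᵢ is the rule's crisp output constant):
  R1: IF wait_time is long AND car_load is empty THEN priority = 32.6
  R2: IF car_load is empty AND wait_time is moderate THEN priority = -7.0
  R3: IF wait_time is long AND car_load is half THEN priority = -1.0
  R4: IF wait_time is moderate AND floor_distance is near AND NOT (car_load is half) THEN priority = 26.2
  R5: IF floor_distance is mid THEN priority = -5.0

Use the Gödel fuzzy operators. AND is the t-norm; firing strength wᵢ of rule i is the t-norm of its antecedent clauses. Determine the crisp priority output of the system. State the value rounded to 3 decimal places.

7.638

R1 (z=32.6): long=0.96, empty=0.61; AND[min(a, b)] → w = 0.61
R2 (z=-7.0): empty=0.61, moderate=0.08; AND[min(a, b)] → w = 0.08
R3 (z=-1.0): long=0.96, half=0.38; AND[min(a, b)] → w = 0.38
R4 (z=26.2): moderate=0.08, near=0.72, ¬half=1−0.38=0.62; AND[min(a, b)] → w = 0.08
R5 (z=-5.0): mid=0.97 → w = 0.97
Weighted average = (0.61·32.6 + 0.08·-7.0 + 0.38·-1.0 + 0.08·26.2 + 0.97·-5.0) / (0.61 + 0.08 + 0.38 + 0.08 + 0.97)
  = 16.1920 / 2.1200 = 7.638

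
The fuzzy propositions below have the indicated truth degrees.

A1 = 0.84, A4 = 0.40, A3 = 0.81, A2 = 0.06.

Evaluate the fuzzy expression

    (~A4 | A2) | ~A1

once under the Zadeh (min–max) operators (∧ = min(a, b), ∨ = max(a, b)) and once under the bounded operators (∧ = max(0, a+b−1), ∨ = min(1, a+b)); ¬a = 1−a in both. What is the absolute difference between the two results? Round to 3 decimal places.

Under Zadeh (min–max):
  ~A4 = 1 − 0.40 = 0.60
  ~A4 | A2 = max(a, b) on (0.60, 0.06) = 0.60
  ~A1 = 1 − 0.84 = 0.16
  (~A4 | A2) | ~A1 = max(a, b) on (0.60, 0.16) = 0.60
  → value = 0.6000
Under bounded:
  ~A4 = 1 − 0.40 = 0.60
  ~A4 | A2 = min(1, a+b) on (0.60, 0.06) = 0.66
  ~A1 = 1 − 0.84 = 0.16
  (~A4 | A2) | ~A1 = min(1, a+b) on (0.66, 0.16) = 0.82
  → value = 0.8200
|0.6000 − 0.8200| = 0.220

0.220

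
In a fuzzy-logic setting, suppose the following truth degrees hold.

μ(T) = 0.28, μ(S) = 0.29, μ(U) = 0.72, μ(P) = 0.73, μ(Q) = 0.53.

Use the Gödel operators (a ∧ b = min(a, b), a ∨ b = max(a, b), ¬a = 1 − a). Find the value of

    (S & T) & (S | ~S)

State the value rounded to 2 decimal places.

0.28

S & T = min(a, b) on (0.29, 0.28) = 0.28
~S = 1 − 0.29 = 0.71
S | ~S = max(a, b) on (0.29, 0.71) = 0.71
(S & T) & (S | ~S) = min(a, b) on (0.28, 0.71) = 0.28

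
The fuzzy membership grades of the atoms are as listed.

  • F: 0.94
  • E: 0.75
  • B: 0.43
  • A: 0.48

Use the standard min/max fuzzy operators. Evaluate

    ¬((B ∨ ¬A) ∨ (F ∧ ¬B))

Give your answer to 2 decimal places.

¬A = 1 − 0.48 = 0.52
B ∨ ¬A = max(a, b) on (0.43, 0.52) = 0.52
¬B = 1 − 0.43 = 0.57
F ∧ ¬B = min(a, b) on (0.94, 0.57) = 0.57
(B ∨ ¬A) ∨ (F ∧ ¬B) = max(a, b) on (0.52, 0.57) = 0.57
¬((B ∨ ¬A) ∨ (F ∧ ¬B)) = 1 − 0.57 = 0.43

0.43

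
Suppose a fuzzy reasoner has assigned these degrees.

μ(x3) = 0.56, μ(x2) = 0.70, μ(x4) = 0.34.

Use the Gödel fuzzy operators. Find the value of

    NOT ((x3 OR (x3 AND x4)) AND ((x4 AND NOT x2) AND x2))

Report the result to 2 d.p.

0.70

x3 AND x4 = min(a, b) on (0.56, 0.34) = 0.34
x3 OR (x3 AND x4) = max(a, b) on (0.56, 0.34) = 0.56
NOT x2 = 1 − 0.70 = 0.30
x4 AND NOT x2 = min(a, b) on (0.34, 0.30) = 0.30
(x4 AND NOT x2) AND x2 = min(a, b) on (0.30, 0.70) = 0.30
(x3 OR (x3 AND x4)) AND ((x4 AND NOT x2) AND x2) = min(a, b) on (0.56, 0.30) = 0.30
NOT ((x3 OR (x3 AND x4)) AND ((x4 AND NOT x2) AND x2)) = 1 − 0.30 = 0.70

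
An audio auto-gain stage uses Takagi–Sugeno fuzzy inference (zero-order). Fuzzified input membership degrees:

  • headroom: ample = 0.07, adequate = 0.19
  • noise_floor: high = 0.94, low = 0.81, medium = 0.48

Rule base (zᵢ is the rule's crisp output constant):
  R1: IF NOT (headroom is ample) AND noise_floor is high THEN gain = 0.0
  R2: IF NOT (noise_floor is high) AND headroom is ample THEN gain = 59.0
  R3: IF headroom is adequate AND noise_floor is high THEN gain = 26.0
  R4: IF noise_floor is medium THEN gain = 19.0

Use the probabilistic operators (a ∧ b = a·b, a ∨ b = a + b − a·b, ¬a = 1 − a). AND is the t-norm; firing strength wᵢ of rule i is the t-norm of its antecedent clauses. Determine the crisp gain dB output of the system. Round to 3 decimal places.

9.116

R1 (z=0.0): ¬ample=1−0.07=0.93, high=0.94; AND[a·b] → w = 0.8742
R2 (z=59.0): ¬high=1−0.94=0.06, ample=0.07; AND[a·b] → w = 0.0042
R3 (z=26.0): adequate=0.19, high=0.94; AND[a·b] → w = 0.1786
R4 (z=19.0): medium=0.48 → w = 0.4800
Weighted average = (0.8742·0.0 + 0.0042·59.0 + 0.1786·26.0 + 0.4800·19.0) / (0.8742 + 0.0042 + 0.1786 + 0.4800)
  = 14.0114 / 1.5370 = 9.116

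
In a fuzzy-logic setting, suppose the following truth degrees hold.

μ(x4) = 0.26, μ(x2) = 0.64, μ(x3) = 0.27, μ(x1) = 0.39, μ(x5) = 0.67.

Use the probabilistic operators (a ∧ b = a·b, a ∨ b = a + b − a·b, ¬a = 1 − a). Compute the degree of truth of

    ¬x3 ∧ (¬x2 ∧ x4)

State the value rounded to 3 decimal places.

¬x3 = 1 − 0.2700 = 0.7300
¬x2 = 1 − 0.6400 = 0.3600
¬x2 ∧ x4 = a·b on (0.3600, 0.2600) = 0.0936
¬x3 ∧ (¬x2 ∧ x4) = a·b on (0.7300, 0.0936) = 0.0683

0.068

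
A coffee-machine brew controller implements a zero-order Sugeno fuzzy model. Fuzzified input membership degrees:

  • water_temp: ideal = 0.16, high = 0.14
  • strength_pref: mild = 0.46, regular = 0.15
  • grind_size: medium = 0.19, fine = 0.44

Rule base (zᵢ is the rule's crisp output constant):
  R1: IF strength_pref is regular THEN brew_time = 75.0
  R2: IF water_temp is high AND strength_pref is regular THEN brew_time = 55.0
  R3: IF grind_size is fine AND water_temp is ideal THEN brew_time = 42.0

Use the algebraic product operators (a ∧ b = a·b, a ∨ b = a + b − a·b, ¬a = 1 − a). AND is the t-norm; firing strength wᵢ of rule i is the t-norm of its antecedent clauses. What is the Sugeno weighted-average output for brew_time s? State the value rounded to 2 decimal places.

63.64

R1 (z=75.0): regular=0.15 → w = 0.1500
R2 (z=55.0): high=0.14, regular=0.15; AND[a·b] → w = 0.0210
R3 (z=42.0): fine=0.44, ideal=0.16; AND[a·b] → w = 0.0704
Weighted average = (0.1500·75.0 + 0.0210·55.0 + 0.0704·42.0) / (0.1500 + 0.0210 + 0.0704)
  = 15.3618 / 0.2414 = 63.64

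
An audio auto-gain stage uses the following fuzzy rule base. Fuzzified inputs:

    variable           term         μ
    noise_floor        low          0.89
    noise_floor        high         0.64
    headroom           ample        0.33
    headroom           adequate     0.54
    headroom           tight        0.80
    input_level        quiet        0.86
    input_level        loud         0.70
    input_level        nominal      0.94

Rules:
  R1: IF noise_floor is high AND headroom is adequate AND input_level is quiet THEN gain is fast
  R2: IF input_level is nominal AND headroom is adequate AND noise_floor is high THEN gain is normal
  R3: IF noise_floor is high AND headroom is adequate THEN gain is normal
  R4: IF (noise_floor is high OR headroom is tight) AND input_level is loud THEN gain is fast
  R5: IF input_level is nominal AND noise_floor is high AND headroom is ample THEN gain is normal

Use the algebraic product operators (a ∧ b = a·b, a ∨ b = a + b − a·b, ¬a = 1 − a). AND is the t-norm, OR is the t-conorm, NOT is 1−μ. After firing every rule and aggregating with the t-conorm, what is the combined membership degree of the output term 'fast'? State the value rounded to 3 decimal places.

0.754

R1: high=0.64, adequate=0.54, quiet=0.86; AND[a·b] → w = 0.2972
R2: nominal=0.94, adequate=0.54, high=0.64; AND[a·b] → w = 0.3249
R3: high=0.64, adequate=0.54; AND[a·b] → w = 0.3456
R4: (high=0.64 OR tight=0.80) = 0.9280; AND[a·b] with loud=0.70 → w = 0.6496
R5: nominal=0.94, high=0.64, ample=0.33; AND[a·b] → w = 0.1985
Rules with consequent 'fast': {R1, R4} → strengths 0.2972, 0.6496
Aggregate via t-conorm [a + b − a·b]: 0.7537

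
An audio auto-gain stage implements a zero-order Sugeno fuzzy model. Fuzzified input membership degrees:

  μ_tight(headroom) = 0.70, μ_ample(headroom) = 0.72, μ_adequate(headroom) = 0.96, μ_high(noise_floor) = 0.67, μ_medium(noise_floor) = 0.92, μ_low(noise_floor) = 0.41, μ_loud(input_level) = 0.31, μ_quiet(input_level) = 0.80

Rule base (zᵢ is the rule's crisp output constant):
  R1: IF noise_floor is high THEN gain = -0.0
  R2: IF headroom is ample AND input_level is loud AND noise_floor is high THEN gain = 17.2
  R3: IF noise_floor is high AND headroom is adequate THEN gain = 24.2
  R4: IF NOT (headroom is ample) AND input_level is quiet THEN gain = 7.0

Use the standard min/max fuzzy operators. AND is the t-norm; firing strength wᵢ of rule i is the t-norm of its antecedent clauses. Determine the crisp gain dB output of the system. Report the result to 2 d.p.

R1 (z=-0.0): high=0.67 → w = 0.67
R2 (z=17.2): ample=0.72, loud=0.31, high=0.67; AND[min(a, b)] → w = 0.31
R3 (z=24.2): high=0.67, adequate=0.96; AND[min(a, b)] → w = 0.67
R4 (z=7.0): ¬ample=1−0.72=0.28, quiet=0.80; AND[min(a, b)] → w = 0.28
Weighted average = (0.67·-0.0 + 0.31·17.2 + 0.67·24.2 + 0.28·7.0) / (0.67 + 0.31 + 0.67 + 0.28)
  = 23.5060 / 1.9300 = 12.18

12.18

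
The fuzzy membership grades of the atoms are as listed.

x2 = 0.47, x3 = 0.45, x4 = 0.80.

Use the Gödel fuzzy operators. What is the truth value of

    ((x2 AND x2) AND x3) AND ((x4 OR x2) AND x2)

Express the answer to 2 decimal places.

x2 AND x2 = min(a, b) on (0.47, 0.47) = 0.47
(x2 AND x2) AND x3 = min(a, b) on (0.47, 0.45) = 0.45
x4 OR x2 = max(a, b) on (0.80, 0.47) = 0.80
(x4 OR x2) AND x2 = min(a, b) on (0.80, 0.47) = 0.47
((x2 AND x2) AND x3) AND ((x4 OR x2) AND x2) = min(a, b) on (0.45, 0.47) = 0.45

0.45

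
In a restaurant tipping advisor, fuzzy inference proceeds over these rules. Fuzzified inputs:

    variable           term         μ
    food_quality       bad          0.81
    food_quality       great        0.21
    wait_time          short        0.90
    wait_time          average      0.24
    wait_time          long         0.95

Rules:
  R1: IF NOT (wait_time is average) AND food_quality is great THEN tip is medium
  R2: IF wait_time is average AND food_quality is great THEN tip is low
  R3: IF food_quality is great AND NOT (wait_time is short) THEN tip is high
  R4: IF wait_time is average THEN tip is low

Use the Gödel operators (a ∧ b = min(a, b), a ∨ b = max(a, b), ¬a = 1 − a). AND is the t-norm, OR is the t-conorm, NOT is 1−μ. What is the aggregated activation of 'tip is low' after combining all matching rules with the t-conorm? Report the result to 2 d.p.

R1: ¬average=1−0.24=0.76, great=0.21; AND[min(a, b)] → w = 0.21
R2: average=0.24, great=0.21; AND[min(a, b)] → w = 0.21
R3: great=0.21, ¬short=1−0.90=0.10; AND[min(a, b)] → w = 0.10
R4: average=0.24 → w = 0.24
Rules with consequent 'low': {R2, R4} → strengths 0.21, 0.24
Aggregate via t-conorm [max(a, b)]: 0.24

0.24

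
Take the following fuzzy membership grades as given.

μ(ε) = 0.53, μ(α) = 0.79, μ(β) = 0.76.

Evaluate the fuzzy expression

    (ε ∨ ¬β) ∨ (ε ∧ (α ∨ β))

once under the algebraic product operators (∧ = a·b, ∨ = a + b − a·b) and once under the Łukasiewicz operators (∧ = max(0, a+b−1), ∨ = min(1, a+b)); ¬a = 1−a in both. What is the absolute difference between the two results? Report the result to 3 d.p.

0.177

Under algebraic product:
  ¬β = 1 − 0.7600 = 0.2400
  ε ∨ ¬β = a + b − a·b on (0.5300, 0.2400) = 0.6428
  α ∨ β = a + b − a·b on (0.7900, 0.7600) = 0.9496
  ε ∧ (α ∨ β) = a·b on (0.5300, 0.9496) = 0.5033
  (ε ∨ ¬β) ∨ (ε ∧ (α ∨ β)) = a + b − a·b on (0.6428, 0.5033) = 0.8226
  → value = 0.8226
Under Łukasiewicz:
  ¬β = 1 − 0.76 = 0.24
  ε ∨ ¬β = min(1, a+b) on (0.53, 0.24) = 0.77
  α ∨ β = min(1, a+b) on (0.79, 0.76) = 1.00
  ε ∧ (α ∨ β) = max(0, a+b−1) on (0.53, 1.00) = 0.53
  (ε ∨ ¬β) ∨ (ε ∧ (α ∨ β)) = min(1, a+b) on (0.77, 0.53) = 1.00
  → value = 1.0000
|0.8226 − 1.0000| = 0.177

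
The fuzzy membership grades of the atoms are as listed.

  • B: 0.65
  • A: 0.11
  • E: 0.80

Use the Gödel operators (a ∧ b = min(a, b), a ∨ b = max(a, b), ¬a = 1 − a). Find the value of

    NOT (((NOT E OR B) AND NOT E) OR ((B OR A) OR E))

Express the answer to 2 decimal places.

0.20

NOT E = 1 − 0.80 = 0.20
NOT E OR B = max(a, b) on (0.20, 0.65) = 0.65
NOT E = 1 − 0.80 = 0.20
(NOT E OR B) AND NOT E = min(a, b) on (0.65, 0.20) = 0.20
B OR A = max(a, b) on (0.65, 0.11) = 0.65
(B OR A) OR E = max(a, b) on (0.65, 0.80) = 0.80
((NOT E OR B) AND NOT E) OR ((B OR A) OR E) = max(a, b) on (0.20, 0.80) = 0.80
NOT (((NOT E OR B) AND NOT E) OR ((B OR A) OR E)) = 1 − 0.80 = 0.20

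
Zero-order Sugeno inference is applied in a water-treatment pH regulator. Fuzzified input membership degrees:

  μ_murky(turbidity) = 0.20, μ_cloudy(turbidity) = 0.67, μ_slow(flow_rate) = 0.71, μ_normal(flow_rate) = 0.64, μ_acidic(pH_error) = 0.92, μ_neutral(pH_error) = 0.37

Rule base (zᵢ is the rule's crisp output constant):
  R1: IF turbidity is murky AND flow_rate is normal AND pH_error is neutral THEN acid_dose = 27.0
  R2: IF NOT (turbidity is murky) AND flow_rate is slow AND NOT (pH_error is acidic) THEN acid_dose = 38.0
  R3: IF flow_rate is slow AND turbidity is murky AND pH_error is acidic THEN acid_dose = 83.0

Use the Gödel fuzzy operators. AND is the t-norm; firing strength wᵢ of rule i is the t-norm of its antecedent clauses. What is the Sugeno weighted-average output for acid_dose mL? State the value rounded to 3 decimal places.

52.167

R1 (z=27.0): murky=0.20, normal=0.64, neutral=0.37; AND[min(a, b)] → w = 0.20
R2 (z=38.0): ¬murky=1−0.20=0.80, slow=0.71, ¬acidic=1−0.92=0.08; AND[min(a, b)] → w = 0.08
R3 (z=83.0): slow=0.71, murky=0.20, acidic=0.92; AND[min(a, b)] → w = 0.20
Weighted average = (0.20·27.0 + 0.08·38.0 + 0.20·83.0) / (0.20 + 0.08 + 0.20)
  = 25.0400 / 0.4800 = 52.167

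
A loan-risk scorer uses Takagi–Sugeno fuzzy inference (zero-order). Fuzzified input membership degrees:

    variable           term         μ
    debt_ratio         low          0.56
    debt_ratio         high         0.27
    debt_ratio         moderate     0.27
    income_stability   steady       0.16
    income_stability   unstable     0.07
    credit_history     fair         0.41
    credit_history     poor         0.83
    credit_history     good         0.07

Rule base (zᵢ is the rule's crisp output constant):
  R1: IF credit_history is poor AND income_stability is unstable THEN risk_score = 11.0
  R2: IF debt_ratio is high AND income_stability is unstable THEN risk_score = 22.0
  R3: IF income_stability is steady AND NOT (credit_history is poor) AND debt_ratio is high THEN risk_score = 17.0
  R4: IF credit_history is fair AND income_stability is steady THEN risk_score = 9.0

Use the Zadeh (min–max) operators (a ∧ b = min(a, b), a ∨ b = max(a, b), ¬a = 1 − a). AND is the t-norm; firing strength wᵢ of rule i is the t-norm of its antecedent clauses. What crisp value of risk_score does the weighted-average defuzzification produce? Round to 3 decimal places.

R1 (z=11.0): poor=0.83, unstable=0.07; AND[min(a, b)] → w = 0.07
R2 (z=22.0): high=0.27, unstable=0.07; AND[min(a, b)] → w = 0.07
R3 (z=17.0): steady=0.16, ¬poor=1−0.83=0.17, high=0.27; AND[min(a, b)] → w = 0.16
R4 (z=9.0): fair=0.41, steady=0.16; AND[min(a, b)] → w = 0.16
Weighted average = (0.07·11.0 + 0.07·22.0 + 0.16·17.0 + 0.16·9.0) / (0.07 + 0.07 + 0.16 + 0.16)
  = 6.4700 / 0.4600 = 14.065

14.065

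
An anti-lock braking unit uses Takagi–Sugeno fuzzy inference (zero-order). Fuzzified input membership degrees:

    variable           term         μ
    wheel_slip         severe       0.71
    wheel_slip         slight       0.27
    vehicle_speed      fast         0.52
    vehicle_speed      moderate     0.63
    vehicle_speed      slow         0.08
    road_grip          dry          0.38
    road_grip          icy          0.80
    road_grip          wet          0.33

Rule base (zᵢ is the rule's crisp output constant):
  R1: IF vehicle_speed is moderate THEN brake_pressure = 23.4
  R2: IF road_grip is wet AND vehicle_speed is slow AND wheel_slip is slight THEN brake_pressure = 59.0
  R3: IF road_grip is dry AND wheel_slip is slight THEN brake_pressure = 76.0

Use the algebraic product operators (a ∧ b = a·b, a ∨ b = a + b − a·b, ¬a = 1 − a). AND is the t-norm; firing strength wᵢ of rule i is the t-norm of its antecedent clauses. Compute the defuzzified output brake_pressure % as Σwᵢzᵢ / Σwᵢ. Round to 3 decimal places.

31.039

R1 (z=23.4): moderate=0.63 → w = 0.6300
R2 (z=59.0): wet=0.33, slow=0.08, slight=0.27; AND[a·b] → w = 0.0071
R3 (z=76.0): dry=0.38, slight=0.27; AND[a·b] → w = 0.1026
Weighted average = (0.6300·23.4 + 0.0071·59.0 + 0.1026·76.0) / (0.6300 + 0.0071 + 0.1026)
  = 22.9602 / 0.7397 = 31.039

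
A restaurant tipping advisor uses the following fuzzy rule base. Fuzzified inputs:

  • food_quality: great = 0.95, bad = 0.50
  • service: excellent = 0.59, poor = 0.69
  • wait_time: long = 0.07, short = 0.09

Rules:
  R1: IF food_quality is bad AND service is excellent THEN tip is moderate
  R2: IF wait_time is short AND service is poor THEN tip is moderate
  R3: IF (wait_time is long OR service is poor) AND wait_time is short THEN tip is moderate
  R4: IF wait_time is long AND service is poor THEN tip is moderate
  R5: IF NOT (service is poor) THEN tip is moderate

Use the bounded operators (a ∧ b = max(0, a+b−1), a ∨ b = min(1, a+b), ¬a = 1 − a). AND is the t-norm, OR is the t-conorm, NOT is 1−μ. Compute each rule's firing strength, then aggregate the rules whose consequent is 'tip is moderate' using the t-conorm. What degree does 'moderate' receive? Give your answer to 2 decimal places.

R1: bad=0.50, excellent=0.59; AND[max(0, a+b−1)] → w = 0.09
R2: short=0.09, poor=0.69; AND[max(0, a+b−1)] → w = 0.00
R3: (long=0.07 OR poor=0.69) = 0.76; AND[max(0, a+b−1)] with short=0.09 → w = 0.00
R4: long=0.07, poor=0.69; AND[max(0, a+b−1)] → w = 0.00
R5: ¬poor=1−0.69=0.31 → w = 0.31
Rules with consequent 'moderate': {R1, R2, R3, R4, R5} → strengths 0.09, 0.00, 0.00, 0.00, 0.31
Aggregate via t-conorm [min(1, a+b)]: 0.40

0.40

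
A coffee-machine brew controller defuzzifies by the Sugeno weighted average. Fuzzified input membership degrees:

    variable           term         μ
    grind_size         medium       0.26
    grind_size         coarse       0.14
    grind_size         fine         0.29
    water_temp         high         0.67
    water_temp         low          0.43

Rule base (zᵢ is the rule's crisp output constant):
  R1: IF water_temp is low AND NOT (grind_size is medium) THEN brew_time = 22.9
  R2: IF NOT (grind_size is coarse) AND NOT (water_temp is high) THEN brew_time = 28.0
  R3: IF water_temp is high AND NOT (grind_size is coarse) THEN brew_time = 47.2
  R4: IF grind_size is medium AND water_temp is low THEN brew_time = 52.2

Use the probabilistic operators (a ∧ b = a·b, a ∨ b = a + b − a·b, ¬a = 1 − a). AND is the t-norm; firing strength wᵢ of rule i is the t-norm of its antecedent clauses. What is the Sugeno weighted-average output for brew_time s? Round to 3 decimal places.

37.415

R1 (z=22.9): low=0.43, ¬medium=1−0.26=0.74; AND[a·b] → w = 0.3182
R2 (z=28.0): ¬coarse=1−0.14=0.86, ¬high=1−0.67=0.33; AND[a·b] → w = 0.2838
R3 (z=47.2): high=0.67, ¬coarse=1−0.14=0.86; AND[a·b] → w = 0.5762
R4 (z=52.2): medium=0.26, low=0.43; AND[a·b] → w = 0.1118
Weighted average = (0.3182·22.9 + 0.2838·28.0 + 0.5762·47.2 + 0.1118·52.2) / (0.3182 + 0.2838 + 0.5762 + 0.1118)
  = 48.2658 / 1.2900 = 37.415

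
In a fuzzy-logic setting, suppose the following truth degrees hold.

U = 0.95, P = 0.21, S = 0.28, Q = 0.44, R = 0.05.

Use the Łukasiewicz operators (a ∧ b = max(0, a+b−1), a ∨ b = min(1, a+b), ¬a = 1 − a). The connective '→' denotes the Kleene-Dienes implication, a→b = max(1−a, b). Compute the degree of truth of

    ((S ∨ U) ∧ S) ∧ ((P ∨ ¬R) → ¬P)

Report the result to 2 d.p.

0.07

S ∨ U = min(1, a+b) on (0.28, 0.95) = 1.00
(S ∨ U) ∧ S = max(0, a+b−1) on (1.00, 0.28) = 0.28
¬R = 1 − 0.05 = 0.95
P ∨ ¬R = min(1, a+b) on (0.21, 0.95) = 1.00
¬P = 1 − 0.21 = 0.79
(P ∨ ¬R) → ¬P  [Kleene-Dienes: max(1−a, b)] with a=1.00, b=0.79 → 0.79
((S ∨ U) ∧ S) ∧ ((P ∨ ¬R) → ¬P) = max(0, a+b−1) on (0.28, 0.79) = 0.07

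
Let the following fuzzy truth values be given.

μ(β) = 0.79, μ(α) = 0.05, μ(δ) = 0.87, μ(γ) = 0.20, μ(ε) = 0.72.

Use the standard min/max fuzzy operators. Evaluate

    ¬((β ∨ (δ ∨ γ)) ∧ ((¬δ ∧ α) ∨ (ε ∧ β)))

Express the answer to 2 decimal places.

0.28

δ ∨ γ = max(a, b) on (0.87, 0.20) = 0.87
β ∨ (δ ∨ γ) = max(a, b) on (0.79, 0.87) = 0.87
¬δ = 1 − 0.87 = 0.13
¬δ ∧ α = min(a, b) on (0.13, 0.05) = 0.05
ε ∧ β = min(a, b) on (0.72, 0.79) = 0.72
(¬δ ∧ α) ∨ (ε ∧ β) = max(a, b) on (0.05, 0.72) = 0.72
(β ∨ (δ ∨ γ)) ∧ ((¬δ ∧ α) ∨ (ε ∧ β)) = min(a, b) on (0.87, 0.72) = 0.72
¬((β ∨ (δ ∨ γ)) ∧ ((¬δ ∧ α) ∨ (ε ∧ β))) = 1 − 0.72 = 0.28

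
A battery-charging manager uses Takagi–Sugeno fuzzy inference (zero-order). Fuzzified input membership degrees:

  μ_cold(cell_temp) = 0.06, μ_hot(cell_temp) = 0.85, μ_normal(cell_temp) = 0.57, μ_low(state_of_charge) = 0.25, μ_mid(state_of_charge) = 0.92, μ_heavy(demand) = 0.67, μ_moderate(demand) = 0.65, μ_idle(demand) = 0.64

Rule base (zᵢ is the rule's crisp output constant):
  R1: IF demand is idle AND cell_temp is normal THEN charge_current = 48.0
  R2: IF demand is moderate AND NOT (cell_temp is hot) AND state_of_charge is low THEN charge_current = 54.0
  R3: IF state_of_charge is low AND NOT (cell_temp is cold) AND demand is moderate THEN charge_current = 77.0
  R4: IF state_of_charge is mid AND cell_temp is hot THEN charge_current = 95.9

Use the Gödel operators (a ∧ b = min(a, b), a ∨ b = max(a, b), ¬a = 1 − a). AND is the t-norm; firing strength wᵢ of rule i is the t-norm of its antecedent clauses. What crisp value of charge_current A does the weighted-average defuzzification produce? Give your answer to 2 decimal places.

74.85

R1 (z=48.0): idle=0.64, normal=0.57; AND[min(a, b)] → w = 0.57
R2 (z=54.0): moderate=0.65, ¬hot=1−0.85=0.15, low=0.25; AND[min(a, b)] → w = 0.15
R3 (z=77.0): low=0.25, ¬cold=1−0.06=0.94, moderate=0.65; AND[min(a, b)] → w = 0.25
R4 (z=95.9): mid=0.92, hot=0.85; AND[min(a, b)] → w = 0.85
Weighted average = (0.57·48.0 + 0.15·54.0 + 0.25·77.0 + 0.85·95.9) / (0.57 + 0.15 + 0.25 + 0.85)
  = 136.2250 / 1.8200 = 74.85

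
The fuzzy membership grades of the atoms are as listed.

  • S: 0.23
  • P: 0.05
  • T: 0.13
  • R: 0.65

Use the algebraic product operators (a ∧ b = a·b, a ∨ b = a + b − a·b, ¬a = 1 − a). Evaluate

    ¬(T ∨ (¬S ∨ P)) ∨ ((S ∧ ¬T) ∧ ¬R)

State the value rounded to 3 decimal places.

¬S = 1 − 0.2300 = 0.7700
¬S ∨ P = a + b − a·b on (0.7700, 0.0500) = 0.7815
T ∨ (¬S ∨ P) = a + b − a·b on (0.1300, 0.7815) = 0.8099
¬(T ∨ (¬S ∨ P)) = 1 − 0.8099 = 0.1901
¬T = 1 − 0.1300 = 0.8700
S ∧ ¬T = a·b on (0.2300, 0.8700) = 0.2001
¬R = 1 − 0.6500 = 0.3500
(S ∧ ¬T) ∧ ¬R = a·b on (0.2001, 0.3500) = 0.0700
¬(T ∨ (¬S ∨ P)) ∨ ((S ∧ ¬T) ∧ ¬R) = a + b − a·b on (0.1901, 0.0700) = 0.2468

0.247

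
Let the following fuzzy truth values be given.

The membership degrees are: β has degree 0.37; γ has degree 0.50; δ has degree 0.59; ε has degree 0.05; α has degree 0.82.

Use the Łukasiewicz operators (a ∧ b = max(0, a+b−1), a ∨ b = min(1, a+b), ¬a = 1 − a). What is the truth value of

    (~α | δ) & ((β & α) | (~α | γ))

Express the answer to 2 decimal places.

~α = 1 − 0.82 = 0.18
~α | δ = min(1, a+b) on (0.18, 0.59) = 0.77
β & α = max(0, a+b−1) on (0.37, 0.82) = 0.19
~α = 1 − 0.82 = 0.18
~α | γ = min(1, a+b) on (0.18, 0.50) = 0.68
(β & α) | (~α | γ) = min(1, a+b) on (0.19, 0.68) = 0.87
(~α | δ) & ((β & α) | (~α | γ)) = max(0, a+b−1) on (0.77, 0.87) = 0.64

0.64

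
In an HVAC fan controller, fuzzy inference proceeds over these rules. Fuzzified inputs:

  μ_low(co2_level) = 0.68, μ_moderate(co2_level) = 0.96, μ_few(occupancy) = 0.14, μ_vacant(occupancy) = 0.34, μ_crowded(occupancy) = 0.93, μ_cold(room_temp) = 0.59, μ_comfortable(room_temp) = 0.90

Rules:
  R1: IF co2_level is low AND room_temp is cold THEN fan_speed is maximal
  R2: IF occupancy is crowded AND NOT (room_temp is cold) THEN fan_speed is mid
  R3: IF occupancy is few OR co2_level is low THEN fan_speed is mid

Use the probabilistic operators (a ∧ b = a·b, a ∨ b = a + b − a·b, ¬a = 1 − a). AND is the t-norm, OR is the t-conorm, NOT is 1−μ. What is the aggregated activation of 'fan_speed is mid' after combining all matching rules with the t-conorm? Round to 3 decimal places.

0.830

R1: low=0.68, cold=0.59; AND[a·b] → w = 0.4012
R2: crowded=0.93, ¬cold=1−0.59=0.41; AND[a·b] → w = 0.3813
R3: few=0.14, low=0.68; OR[a + b − a·b] → w = 0.7248
Rules with consequent 'mid': {R2, R3} → strengths 0.3813, 0.7248
Aggregate via t-conorm [a + b − a·b]: 0.8297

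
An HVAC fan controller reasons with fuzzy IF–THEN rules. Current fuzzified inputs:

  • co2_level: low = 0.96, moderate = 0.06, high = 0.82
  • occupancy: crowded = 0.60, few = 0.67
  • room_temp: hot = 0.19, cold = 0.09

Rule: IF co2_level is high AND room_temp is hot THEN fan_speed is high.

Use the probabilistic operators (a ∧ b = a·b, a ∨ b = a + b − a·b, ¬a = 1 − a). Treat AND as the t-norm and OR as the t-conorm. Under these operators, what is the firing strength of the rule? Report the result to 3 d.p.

0.156

firing strength: high=0.82, hot=0.19; AND[a·b] → w = 0.1558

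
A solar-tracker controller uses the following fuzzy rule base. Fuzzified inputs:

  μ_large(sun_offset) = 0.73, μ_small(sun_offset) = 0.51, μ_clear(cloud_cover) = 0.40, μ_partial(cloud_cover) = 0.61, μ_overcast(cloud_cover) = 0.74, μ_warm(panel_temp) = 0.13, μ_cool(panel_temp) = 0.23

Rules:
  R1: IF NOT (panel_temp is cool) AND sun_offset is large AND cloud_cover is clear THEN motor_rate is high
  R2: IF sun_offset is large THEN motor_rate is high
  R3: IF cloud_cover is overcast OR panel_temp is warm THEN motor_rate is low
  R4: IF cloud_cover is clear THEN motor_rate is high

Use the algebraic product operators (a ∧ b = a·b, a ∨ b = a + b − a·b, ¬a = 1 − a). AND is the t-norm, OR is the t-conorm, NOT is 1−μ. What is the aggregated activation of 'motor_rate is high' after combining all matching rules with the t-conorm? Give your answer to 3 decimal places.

0.874

R1: ¬cool=1−0.23=0.77, large=0.73, clear=0.40; AND[a·b] → w = 0.2248
R2: large=0.73 → w = 0.7300
R3: overcast=0.74, warm=0.13; OR[a + b − a·b] → w = 0.7738
R4: clear=0.40 → w = 0.4000
Rules with consequent 'high': {R1, R2, R4} → strengths 0.2248, 0.7300, 0.4000
Aggregate via t-conorm [a + b − a·b]: 0.8744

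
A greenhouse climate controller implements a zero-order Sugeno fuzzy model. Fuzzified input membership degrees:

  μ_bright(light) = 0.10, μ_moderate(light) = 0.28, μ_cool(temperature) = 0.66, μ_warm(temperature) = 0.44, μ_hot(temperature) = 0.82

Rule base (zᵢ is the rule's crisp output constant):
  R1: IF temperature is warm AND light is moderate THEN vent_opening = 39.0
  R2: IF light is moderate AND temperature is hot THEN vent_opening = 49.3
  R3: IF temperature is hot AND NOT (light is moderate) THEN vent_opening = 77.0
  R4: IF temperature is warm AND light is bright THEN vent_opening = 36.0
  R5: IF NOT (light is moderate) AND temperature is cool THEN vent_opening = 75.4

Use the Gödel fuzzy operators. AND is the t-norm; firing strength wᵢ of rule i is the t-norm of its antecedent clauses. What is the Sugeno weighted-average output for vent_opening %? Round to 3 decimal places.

R1 (z=39.0): warm=0.44, moderate=0.28; AND[min(a, b)] → w = 0.28
R2 (z=49.3): moderate=0.28, hot=0.82; AND[min(a, b)] → w = 0.28
R3 (z=77.0): hot=0.82, ¬moderate=1−0.28=0.72; AND[min(a, b)] → w = 0.72
R4 (z=36.0): warm=0.44, bright=0.10; AND[min(a, b)] → w = 0.10
R5 (z=75.4): ¬moderate=1−0.28=0.72, cool=0.66; AND[min(a, b)] → w = 0.66
Weighted average = (0.28·39.0 + 0.28·49.3 + 0.72·77.0 + 0.10·36.0 + 0.66·75.4) / (0.28 + 0.28 + 0.72 + 0.10 + 0.66)
  = 133.5280 / 2.0400 = 65.455

65.455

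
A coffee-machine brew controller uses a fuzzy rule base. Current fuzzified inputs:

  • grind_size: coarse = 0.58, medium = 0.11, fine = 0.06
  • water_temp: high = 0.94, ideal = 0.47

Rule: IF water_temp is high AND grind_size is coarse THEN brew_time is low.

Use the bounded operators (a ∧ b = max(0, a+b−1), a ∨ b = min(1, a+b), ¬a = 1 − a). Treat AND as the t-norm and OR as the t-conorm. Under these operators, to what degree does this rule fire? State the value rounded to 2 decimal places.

firing strength: high=0.94, coarse=0.58; AND[max(0, a+b−1)] → w = 0.52

0.52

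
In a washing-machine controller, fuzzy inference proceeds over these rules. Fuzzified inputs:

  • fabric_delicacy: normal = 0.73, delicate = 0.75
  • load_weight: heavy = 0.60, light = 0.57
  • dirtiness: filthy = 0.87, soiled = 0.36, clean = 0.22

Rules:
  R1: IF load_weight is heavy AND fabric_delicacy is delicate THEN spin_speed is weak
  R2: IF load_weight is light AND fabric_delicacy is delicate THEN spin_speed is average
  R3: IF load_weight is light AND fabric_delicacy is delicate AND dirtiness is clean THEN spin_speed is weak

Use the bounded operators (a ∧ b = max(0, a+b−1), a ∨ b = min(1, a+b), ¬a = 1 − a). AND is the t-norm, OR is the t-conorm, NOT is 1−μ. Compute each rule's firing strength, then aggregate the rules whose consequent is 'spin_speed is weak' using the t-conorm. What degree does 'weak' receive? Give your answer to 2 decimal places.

0.35

R1: heavy=0.60, delicate=0.75; AND[max(0, a+b−1)] → w = 0.35
R2: light=0.57, delicate=0.75; AND[max(0, a+b−1)] → w = 0.32
R3: light=0.57, delicate=0.75, clean=0.22; AND[max(0, a+b−1)] → w = 0.00
Rules with consequent 'weak': {R1, R3} → strengths 0.35, 0.00
Aggregate via t-conorm [min(1, a+b)]: 0.35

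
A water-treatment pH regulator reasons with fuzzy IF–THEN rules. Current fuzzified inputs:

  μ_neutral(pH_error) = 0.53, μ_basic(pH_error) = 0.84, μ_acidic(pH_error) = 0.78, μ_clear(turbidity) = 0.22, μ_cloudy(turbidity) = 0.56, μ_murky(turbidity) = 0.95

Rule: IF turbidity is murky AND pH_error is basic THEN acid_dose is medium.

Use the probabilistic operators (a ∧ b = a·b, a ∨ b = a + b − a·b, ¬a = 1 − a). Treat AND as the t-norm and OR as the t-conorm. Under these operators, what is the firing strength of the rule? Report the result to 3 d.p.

0.798

firing strength: murky=0.95, basic=0.84; AND[a·b] → w = 0.7980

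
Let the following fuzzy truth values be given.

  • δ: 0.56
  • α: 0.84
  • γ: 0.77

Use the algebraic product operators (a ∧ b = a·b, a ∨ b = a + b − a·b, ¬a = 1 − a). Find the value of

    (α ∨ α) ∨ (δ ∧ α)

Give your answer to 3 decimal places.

0.986

α ∨ α = a + b − a·b on (0.8400, 0.8400) = 0.9744
δ ∧ α = a·b on (0.5600, 0.8400) = 0.4704
(α ∨ α) ∨ (δ ∧ α) = a + b − a·b on (0.9744, 0.4704) = 0.9864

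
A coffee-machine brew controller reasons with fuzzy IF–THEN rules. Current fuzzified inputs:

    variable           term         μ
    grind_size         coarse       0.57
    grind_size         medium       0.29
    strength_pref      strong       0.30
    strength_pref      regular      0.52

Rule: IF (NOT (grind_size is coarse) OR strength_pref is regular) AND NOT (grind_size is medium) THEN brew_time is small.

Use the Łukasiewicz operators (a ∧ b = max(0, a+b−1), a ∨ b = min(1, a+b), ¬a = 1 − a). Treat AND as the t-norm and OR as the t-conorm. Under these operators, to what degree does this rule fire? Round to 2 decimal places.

0.66

firing strength: (¬coarse=1−0.57=0.43 OR regular=0.52) = 0.95; AND[max(0, a+b−1)] with ¬medium=1−0.29=0.71 → w = 0.66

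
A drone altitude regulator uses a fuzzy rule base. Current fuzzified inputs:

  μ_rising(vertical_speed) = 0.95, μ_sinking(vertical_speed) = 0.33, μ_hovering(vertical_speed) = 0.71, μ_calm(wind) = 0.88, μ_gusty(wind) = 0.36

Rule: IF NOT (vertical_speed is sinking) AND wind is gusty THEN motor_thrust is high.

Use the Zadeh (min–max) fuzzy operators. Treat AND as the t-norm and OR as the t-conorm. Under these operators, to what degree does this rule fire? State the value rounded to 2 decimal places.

0.36

firing strength: ¬sinking=1−0.33=0.67, gusty=0.36; AND[min(a, b)] → w = 0.36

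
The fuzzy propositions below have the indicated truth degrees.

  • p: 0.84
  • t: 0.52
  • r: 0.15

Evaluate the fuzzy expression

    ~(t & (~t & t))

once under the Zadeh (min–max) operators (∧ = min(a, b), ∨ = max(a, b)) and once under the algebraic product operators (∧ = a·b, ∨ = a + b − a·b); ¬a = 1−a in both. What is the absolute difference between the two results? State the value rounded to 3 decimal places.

0.350

Under Zadeh (min–max):
  ~t = 1 − 0.52 = 0.48
  ~t & t = min(a, b) on (0.48, 0.52) = 0.48
  t & (~t & t) = min(a, b) on (0.52, 0.48) = 0.48
  ~(t & (~t & t)) = 1 − 0.48 = 0.52
  → value = 0.5200
Under algebraic product:
  ~t = 1 − 0.5200 = 0.4800
  ~t & t = a·b on (0.4800, 0.5200) = 0.2496
  t & (~t & t) = a·b on (0.5200, 0.2496) = 0.1298
  ~(t & (~t & t)) = 1 − 0.1298 = 0.8702
  → value = 0.8702
|0.5200 − 0.8702| = 0.350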